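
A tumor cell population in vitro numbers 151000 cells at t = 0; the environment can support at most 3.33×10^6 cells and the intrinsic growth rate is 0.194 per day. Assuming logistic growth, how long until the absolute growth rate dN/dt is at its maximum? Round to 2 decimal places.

Logistic growth is fastest at N = K/2 = 1.665×10^6.
A = (K − N₀)/N₀ = 21.053. Set K/(1 + A·e^(−rt)) = K/2 → A·e^(−rt) = 1.
e^(−0.194t) = 1/21.053 = 0.0474992, so t = ln(21.053)/0.194 = 3.047/0.194 = 15.706.

15.71 days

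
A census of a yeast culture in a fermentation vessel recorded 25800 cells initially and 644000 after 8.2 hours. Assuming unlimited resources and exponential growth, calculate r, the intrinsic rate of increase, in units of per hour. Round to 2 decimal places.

0.39 per hour

From N(t) = N₀·e^(rt): e^(r·8.2) = 644000/25800 = 24.961.
r·8.2 = ln(24.961) = 3.2173, so r = 3.2173/8.2 = 0.39236.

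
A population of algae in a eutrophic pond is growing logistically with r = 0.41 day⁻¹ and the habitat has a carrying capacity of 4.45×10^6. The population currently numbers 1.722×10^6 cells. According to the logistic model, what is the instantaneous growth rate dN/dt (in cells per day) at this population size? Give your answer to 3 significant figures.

433000 cells per day

dN/dt = rN(1 − N/K) = 0.41 × 1.722×10^6 × (1 − 1.722×10^6/4.45×10^6).
1 − 1.722×10^6/4.45×10^6 = 0.61303; dN/dt = 0.41 × 1.722×10^6 × 0.61303 = 4.32814×10^5.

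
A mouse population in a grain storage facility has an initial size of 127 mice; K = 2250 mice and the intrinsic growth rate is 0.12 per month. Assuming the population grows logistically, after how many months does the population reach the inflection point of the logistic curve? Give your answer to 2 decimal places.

23.47 months

Logistic growth is fastest at N = K/2 = 1125.
A = (K − N₀)/N₀ = 16.717. Set K/(1 + A·e^(−rt)) = K/2 → A·e^(−rt) = 1.
e^(−0.12t) = 1/16.717 = 0.059821, so t = ln(16.717)/0.12 = 2.8164/0.12 = 23.47.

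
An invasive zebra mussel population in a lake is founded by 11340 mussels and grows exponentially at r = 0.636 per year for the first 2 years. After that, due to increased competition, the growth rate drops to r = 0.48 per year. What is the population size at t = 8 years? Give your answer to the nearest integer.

Phase 1: N(2) = 11340·e^(0.636×2) = 11340·e^1.272 = 40460.9.
Phase 2 runs for 8 − 2 = 6 years at r = 0.48.
N(8) = 40460.9·e^(0.48×6) = 40460.9·e^2.88 = 720782.

720782 mussels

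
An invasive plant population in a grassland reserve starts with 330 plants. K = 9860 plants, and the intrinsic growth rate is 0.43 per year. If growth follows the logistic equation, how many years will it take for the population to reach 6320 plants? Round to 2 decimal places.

9.17 years

A = (K − N₀)/N₀ = (9860 − 330)/330 = 28.879.
Solve 9860/(1 + 28.879·e^(−0.43t)) = 6320: 1 + 28.879·e^(−0.43t) = 1.5601, so e^(−0.43t) = 0.0193958.
−0.43·t = ln(0.0193958) = -3.9427, so t = 3.9427/0.43 = 9.1691.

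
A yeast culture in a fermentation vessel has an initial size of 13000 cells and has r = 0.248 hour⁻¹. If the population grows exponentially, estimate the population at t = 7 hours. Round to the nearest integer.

N(t) = N₀·e^(rt) = 13000 × e^(0.248×7) = 13000 × e^1.736.
e^1.736 ≈ 5.6746, so N ≈ 13000 × 5.6746 = 73769.8.

73770 cells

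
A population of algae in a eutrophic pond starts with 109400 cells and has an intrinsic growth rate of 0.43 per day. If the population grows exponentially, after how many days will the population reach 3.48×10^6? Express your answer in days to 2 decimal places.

Set N₀·e^(rt) = 3.48×10^6: e^(0.43·t) = 3.48×10^6/109400 = 31.81.
0.43·t = ln(31.81) = 3.4598, so t = 3.4598/0.43 = 8.046.

8.05 days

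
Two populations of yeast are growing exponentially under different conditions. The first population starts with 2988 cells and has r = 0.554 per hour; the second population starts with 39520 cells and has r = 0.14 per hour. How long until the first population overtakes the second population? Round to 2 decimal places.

Set 2988·e^(0.554t) = 39520·e^(0.14t).
e^((0.554 − 0.14)t) = 39520/2988 → e^(0.414·t) = 13.226.
0.414·t = ln(13.226) = 2.5822, so t = 2.5822/0.414 = 6.2372.

6.24 hours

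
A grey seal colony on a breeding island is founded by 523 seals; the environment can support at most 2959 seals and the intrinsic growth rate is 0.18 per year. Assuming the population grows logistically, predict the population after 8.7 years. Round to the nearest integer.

1500 seals

A = (K − N₀)/N₀ = (2959 − 523)/523 = 4.6577.
N(t) = K/(1 + A·e^(−rt)) = 2959/(1 + 4.6577×e^(−0.18×8.7)).
e^(−1.566) = 0.20888; denominator = 1 + 4.6577×0.20888 = 1.9729.
N = 2959/1.9729 = 1499.82.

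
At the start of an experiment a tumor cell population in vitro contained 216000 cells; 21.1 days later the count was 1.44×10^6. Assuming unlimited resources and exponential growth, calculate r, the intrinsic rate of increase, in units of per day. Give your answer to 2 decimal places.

0.09 per day

From N(t) = N₀·e^(rt): e^(r·21.1) = 1.44×10^6/216000 = 6.6667.
r·21.1 = ln(6.6667) = 1.8971, so r = 1.8971/21.1 = 0.089911.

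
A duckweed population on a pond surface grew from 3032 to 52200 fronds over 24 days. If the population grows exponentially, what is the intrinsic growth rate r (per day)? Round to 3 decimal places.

0.119 per day

From N(t) = N₀·e^(rt): e^(r·24) = 52200/3032 = 17.216.
r·24 = ln(17.216) = 2.8459, so r = 2.8459/24 = 0.11858.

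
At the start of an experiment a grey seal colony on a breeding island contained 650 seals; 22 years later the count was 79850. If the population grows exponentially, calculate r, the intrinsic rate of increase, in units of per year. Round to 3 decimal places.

0.219 per year

From N(t) = N₀·e^(rt): e^(r·22) = 79850/650 = 122.85.
r·22 = ln(122.85) = 4.8109, so r = 4.8109/22 = 0.21868.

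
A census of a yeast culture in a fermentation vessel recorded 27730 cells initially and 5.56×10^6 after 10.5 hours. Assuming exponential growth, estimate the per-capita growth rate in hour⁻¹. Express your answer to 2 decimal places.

0.50 per hour

From N(t) = N₀·e^(rt): e^(r·10.5) = 5.56×10^6/27730 = 200.5.
r·10.5 = ln(200.5) = 5.3008, so r = 5.3008/10.5 = 0.50484.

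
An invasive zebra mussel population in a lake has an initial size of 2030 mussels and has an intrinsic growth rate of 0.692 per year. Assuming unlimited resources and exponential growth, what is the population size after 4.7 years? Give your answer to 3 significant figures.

N(t) = N₀·e^(rt) = 2030 × e^(0.692×4.7) = 2030 × e^3.252.
e^3.252 ≈ 25.852, so N ≈ 2030 × 25.852 = 52480.2.

52500 mussels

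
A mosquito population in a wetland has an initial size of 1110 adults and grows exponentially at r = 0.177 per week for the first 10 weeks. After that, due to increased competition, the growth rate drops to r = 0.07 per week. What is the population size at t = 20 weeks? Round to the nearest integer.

13123 adults

Phase 1: N(10) = 1110·e^(0.177×10) = 1110·e^1.77 = 6516.65.
Phase 2 runs for 20 − 10 = 10 weeks at r = 0.07.
N(20) = 6516.65·e^(0.07×10) = 6516.65·e^0.7 = 13122.9.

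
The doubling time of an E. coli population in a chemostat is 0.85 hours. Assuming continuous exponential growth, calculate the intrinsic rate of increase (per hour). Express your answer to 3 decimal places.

r = ln(2)/t_d = 0.6931/0.85 = 0.81547.

0.815 per hour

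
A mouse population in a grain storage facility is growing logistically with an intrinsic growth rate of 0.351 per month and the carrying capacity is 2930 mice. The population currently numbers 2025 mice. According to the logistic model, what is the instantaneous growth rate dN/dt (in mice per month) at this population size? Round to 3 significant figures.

220 mice per month

dN/dt = rN(1 − N/K) = 0.351 × 2025 × (1 − 2025/2930).
1 − 2025/2930 = 0.30887; dN/dt = 0.351 × 2025 × 0.30887 = 219.54.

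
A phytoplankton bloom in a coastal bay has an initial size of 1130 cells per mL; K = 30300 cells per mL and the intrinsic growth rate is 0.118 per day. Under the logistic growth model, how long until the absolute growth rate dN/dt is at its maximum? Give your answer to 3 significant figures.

27.6 days

Logistic growth is fastest at N = K/2 = 15150.
A = (K − N₀)/N₀ = 25.814. Set K/(1 + A·e^(−rt)) = K/2 → A·e^(−rt) = 1.
e^(−0.118t) = 1/25.814 = 0.0387384, so t = ln(25.814)/0.118 = 3.2509/0.118 = 27.55.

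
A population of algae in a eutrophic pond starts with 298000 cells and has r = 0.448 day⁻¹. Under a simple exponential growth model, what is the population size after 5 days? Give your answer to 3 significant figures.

2800000 cells

N(t) = N₀·e^(rt) = 298000 × e^(0.448×5) = 298000 × e^2.24.
e^2.24 ≈ 9.3933, so N ≈ 298000 × 9.3933 = 2.799213×10^6.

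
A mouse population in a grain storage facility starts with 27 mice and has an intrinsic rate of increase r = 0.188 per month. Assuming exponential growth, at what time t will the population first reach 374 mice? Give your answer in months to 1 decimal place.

14.0 months

Set N₀·e^(rt) = 374: e^(0.188·t) = 374/27 = 13.852.
0.188·t = ln(13.852) = 2.6284, so t = 2.6284/0.188 = 13.981.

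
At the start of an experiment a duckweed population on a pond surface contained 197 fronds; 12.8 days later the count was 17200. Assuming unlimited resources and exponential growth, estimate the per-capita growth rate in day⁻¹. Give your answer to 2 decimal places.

From N(t) = N₀·e^(rt): e^(r·12.8) = 17200/197 = 87.31.
r·12.8 = ln(87.31) = 4.4695, so r = 4.4695/12.8 = 0.34918.

0.35 per day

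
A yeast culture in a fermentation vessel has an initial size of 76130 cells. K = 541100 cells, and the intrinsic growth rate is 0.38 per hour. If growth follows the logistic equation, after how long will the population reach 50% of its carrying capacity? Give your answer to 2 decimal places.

4.76 hours

A = (K − N₀)/N₀ = (541100 − 76130)/76130 = 6.1076.
Solve 541100/(1 + 6.1076·e^(−0.38t)) = 270550: 1 + 6.1076·e^(−0.38t) = 2, so e^(−0.38t) = 0.163731.
−0.38·t = ln(0.163731) = -1.8095, so t = 1.8095/0.38 = 4.7619.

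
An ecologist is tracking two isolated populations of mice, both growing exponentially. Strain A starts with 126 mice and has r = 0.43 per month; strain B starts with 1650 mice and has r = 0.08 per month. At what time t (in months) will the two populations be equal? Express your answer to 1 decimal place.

Set 126·e^(0.43t) = 1650·e^(0.08t).
e^((0.43 − 0.08)t) = 1650/126 → e^(0.35·t) = 13.095.
0.35·t = ln(13.095) = 2.5722, so t = 2.5722/0.35 = 7.3493.

7.3 months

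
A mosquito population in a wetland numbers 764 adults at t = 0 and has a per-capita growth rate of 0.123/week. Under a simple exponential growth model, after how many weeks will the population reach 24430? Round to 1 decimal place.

28.2 weeks

Set N₀·e^(rt) = 24430: e^(0.123·t) = 24430/764 = 31.976.
0.123·t = ln(31.976) = 3.465, so t = 3.465/0.123 = 28.171.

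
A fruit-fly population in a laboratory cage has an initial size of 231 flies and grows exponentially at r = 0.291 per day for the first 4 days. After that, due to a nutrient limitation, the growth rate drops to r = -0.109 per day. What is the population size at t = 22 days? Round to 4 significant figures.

104.0 flies

Phase 1: N(4) = 231·e^(0.291×4) = 231·e^1.164 = 739.828.
Phase 2 runs for 22 − 4 = 18 days at r = -0.109.
N(22) = 739.828·e^(-0.109×18) = 739.828·e^-1.962 = 104.003.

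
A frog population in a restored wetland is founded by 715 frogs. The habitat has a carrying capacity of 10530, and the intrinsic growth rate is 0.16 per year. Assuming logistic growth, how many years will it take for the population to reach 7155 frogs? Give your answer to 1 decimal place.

A = (K − N₀)/N₀ = (10530 − 715)/715 = 13.727.
Solve 10530/(1 + 13.727·e^(−0.16t)) = 7155: 1 + 13.727·e^(−0.16t) = 1.4717, so e^(−0.16t) = 0.0343621.
−0.16·t = ln(0.0343621) = -3.3708, so t = 3.3708/0.16 = 21.068.

21.1 years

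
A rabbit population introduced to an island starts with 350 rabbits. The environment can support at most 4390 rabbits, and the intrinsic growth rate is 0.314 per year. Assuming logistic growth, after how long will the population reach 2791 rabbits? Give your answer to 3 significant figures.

9.56 years

A = (K − N₀)/N₀ = (4390 − 350)/350 = 11.543.
Solve 4390/(1 + 11.543·e^(−0.314t)) = 2791: 1 + 11.543·e^(−0.314t) = 1.5729, so e^(−0.314t) = 0.0496335.
−0.314·t = ln(0.0496335) = -3.0031, so t = 3.0031/0.314 = 9.564.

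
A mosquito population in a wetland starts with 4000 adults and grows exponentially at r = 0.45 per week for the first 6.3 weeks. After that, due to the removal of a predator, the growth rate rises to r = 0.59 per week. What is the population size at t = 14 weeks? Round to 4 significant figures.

6402000 adults

Phase 1: N(6.3) = 4000·e^(0.45×6.3) = 4000·e^2.835 = 68121.6.
Phase 2 runs for 14 − 6.3 = 7.7 weeks at r = 0.59.
N(14) = 68121.6·e^(0.59×7.7) = 68121.6·e^4.543 = 6.401543×10^6.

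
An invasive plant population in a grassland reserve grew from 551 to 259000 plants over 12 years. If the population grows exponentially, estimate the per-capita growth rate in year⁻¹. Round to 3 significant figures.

From N(t) = N₀·e^(rt): e^(r·12) = 259000/551 = 470.05.
r·12 = ln(470.05) = 6.1528, so r = 6.1528/12 = 0.51274.

0.513 per year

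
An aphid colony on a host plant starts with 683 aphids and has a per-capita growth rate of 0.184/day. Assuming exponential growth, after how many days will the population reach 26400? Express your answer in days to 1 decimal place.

Set N₀·e^(rt) = 26400: e^(0.184·t) = 26400/683 = 38.653.
0.184·t = ln(38.653) = 3.6546, so t = 3.6546/0.184 = 19.862.

19.9 days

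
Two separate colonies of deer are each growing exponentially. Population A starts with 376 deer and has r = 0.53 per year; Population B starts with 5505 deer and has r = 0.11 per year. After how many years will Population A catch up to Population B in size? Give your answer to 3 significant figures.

6.39 years

Set 376·e^(0.53t) = 5505·e^(0.11t).
e^((0.53 − 0.11)t) = 5505/376 → e^(0.42·t) = 14.641.
0.42·t = ln(14.641) = 2.6838, so t = 2.6838/0.42 = 6.3901.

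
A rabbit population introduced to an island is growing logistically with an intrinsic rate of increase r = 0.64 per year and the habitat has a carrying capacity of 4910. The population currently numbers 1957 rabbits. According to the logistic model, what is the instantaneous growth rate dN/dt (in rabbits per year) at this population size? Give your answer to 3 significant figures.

753 rabbits per year

dN/dt = rN(1 − N/K) = 0.64 × 1957 × (1 − 1957/4910).
1 − 1957/4910 = 0.60143; dN/dt = 0.64 × 1957 × 0.60143 = 753.27.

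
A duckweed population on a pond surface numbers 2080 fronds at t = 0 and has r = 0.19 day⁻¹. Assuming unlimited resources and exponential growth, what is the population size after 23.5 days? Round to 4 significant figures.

N(t) = N₀·e^(rt) = 2080 × e^(0.19×23.5) = 2080 × e^4.465.
e^4.465 ≈ 86.921, so N ≈ 2080 × 86.921 = 180796.

180800 fronds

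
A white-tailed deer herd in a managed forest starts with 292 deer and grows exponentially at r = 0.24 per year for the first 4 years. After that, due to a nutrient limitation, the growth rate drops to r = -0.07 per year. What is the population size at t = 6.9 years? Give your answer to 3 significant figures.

Phase 1: N(4) = 292·e^(0.24×4) = 292·e^0.96 = 762.615.
Phase 2 runs for 6.9 − 4 = 2.9 years at r = -0.07.
N(6.9) = 762.615·e^(-0.07×2.9) = 762.615·e^-0.203 = 622.506.

623 deer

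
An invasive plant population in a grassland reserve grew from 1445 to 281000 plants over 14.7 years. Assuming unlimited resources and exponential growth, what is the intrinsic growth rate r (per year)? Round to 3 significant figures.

From N(t) = N₀·e^(rt): e^(r·14.7) = 281000/1445 = 194.46.
r·14.7 = ln(194.46) = 5.2702, so r = 5.2702/14.7 = 0.35852.

0.359 per year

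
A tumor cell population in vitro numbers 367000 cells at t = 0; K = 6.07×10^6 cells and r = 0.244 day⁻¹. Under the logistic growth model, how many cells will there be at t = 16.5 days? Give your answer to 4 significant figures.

4752000 cells

A = (K − N₀)/N₀ = (6.07×10^6 − 367000)/367000 = 15.54.
N(t) = K/(1 + A·e^(−rt)) = 6.07×10^6/(1 + 15.54×e^(−0.244×16.5)).
e^(−4.026) = 0.017846; denominator = 1 + 15.54×0.017846 = 1.2773.
N = 6.07×10^6/1.2773 = 4.752169×10^6.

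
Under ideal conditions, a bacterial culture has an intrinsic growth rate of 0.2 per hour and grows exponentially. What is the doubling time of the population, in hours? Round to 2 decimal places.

3.47 hours

Doubling time t_d = ln(2)/r = 0.6931/0.2 = 3.4657.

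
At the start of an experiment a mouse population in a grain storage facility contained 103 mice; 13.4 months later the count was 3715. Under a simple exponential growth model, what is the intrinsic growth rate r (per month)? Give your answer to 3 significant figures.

0.268 per month

From N(t) = N₀·e^(rt): e^(r·13.4) = 3715/103 = 36.068.
r·13.4 = ln(36.068) = 3.5854, so r = 3.5854/13.4 = 0.26757.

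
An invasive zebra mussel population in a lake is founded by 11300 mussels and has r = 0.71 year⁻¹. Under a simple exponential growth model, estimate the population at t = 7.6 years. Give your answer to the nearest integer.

N(t) = N₀·e^(rt) = 11300 × e^(0.71×7.6) = 11300 × e^5.396.
e^5.396 ≈ 220.52, so N ≈ 11300 × 220.52 = 2.491905×10^6.

2491905 mussels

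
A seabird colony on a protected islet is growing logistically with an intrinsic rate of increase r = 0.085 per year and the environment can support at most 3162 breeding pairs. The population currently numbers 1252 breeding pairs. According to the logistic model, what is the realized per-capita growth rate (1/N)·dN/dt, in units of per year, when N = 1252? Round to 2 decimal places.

(1/N)·dN/dt = r(1 − N/K) = 0.085 × (1 − 1252/3162).
= 0.085 × 0.60405 = 0.051344.

0.05 per year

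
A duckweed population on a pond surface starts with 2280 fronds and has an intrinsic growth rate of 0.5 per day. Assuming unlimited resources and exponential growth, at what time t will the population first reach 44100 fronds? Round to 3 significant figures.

5.92 days

Set N₀·e^(rt) = 44100: e^(0.5·t) = 44100/2280 = 19.342.
0.5·t = ln(19.342) = 2.9623, so t = 2.9623/0.5 = 5.9246.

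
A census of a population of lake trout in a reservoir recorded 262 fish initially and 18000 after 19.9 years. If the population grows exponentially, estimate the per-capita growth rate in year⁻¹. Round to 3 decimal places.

From N(t) = N₀·e^(rt): e^(r·19.9) = 18000/262 = 68.702.
r·19.9 = ln(68.702) = 4.2298, so r = 4.2298/19.9 = 0.21255.

0.213 per year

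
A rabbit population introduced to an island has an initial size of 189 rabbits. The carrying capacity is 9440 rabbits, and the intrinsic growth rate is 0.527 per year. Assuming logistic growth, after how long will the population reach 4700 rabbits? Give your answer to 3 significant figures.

A = (K − N₀)/N₀ = (9440 − 189)/189 = 48.947.
Solve 9440/(1 + 48.947·e^(−0.527t)) = 4700: 1 + 48.947·e^(−0.527t) = 2.0085, so e^(−0.527t) = 0.0206041.
−0.527·t = ln(0.0206041) = -3.8823, so t = 3.8823/0.527 = 7.3667.

7.37 years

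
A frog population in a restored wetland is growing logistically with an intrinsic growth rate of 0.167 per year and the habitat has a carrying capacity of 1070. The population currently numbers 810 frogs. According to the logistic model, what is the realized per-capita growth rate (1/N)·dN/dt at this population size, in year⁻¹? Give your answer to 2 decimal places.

(1/N)·dN/dt = r(1 − N/K) = 0.167 × (1 − 810/1070).
= 0.167 × 0.24299 = 0.040579.

0.04 per year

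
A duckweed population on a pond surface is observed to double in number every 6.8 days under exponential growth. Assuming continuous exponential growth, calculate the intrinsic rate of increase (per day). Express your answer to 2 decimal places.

0.10 per day

r = ln(2)/t_d = 0.6931/6.8 = 0.10193.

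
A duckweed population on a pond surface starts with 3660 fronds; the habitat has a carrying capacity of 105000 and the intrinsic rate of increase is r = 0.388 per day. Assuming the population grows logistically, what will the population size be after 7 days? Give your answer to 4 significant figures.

37090 fronds

A = (K − N₀)/N₀ = (105000 − 3660)/3660 = 27.689.
N(t) = K/(1 + A·e^(−rt)) = 105000/(1 + 27.689×e^(−0.388×7)).
e^(−2.716) = 0.066139; denominator = 1 + 27.689×0.066139 = 2.8313.
N = 105000/2.8313 = 37085.6.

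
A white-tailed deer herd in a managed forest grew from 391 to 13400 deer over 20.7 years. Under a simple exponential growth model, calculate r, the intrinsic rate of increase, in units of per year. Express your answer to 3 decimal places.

From N(t) = N₀·e^(rt): e^(r·20.7) = 13400/391 = 34.271.
r·20.7 = ln(34.271) = 3.5343, so r = 3.5343/20.7 = 0.17074.

0.171 per year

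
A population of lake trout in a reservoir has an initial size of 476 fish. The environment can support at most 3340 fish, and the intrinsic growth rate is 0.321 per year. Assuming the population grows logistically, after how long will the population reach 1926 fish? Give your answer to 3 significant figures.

6.55 years

A = (K − N₀)/N₀ = (3340 − 476)/476 = 6.0168.
Solve 3340/(1 + 6.0168·e^(−0.321t)) = 1926: 1 + 6.0168·e^(−0.321t) = 1.7342, so e^(−0.321t) = 0.122019.
−0.321·t = ln(0.122019) = -2.1036, so t = 2.1036/0.321 = 6.5532.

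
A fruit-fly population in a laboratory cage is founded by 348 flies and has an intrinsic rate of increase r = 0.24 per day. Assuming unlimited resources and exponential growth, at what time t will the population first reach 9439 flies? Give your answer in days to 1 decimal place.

13.8 days

Set N₀·e^(rt) = 9439: e^(0.24·t) = 9439/348 = 27.124.
0.24·t = ln(27.124) = 3.3004, so t = 3.3004/0.24 = 13.752.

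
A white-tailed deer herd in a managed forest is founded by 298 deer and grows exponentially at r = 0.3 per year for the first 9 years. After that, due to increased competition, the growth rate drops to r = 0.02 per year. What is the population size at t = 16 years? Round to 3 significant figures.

5100 deer

Phase 1: N(9) = 298·e^(0.3×9) = 298·e^2.7 = 4434.16.
Phase 2 runs for 16 − 9 = 7 years at r = 0.02.
N(16) = 4434.16·e^(0.02×7) = 4434.16·e^0.14 = 5100.5.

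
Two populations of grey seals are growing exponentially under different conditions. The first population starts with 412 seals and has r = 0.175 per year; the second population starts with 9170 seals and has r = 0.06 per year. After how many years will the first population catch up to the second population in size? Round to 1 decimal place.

Set 412·e^(0.175t) = 9170·e^(0.06t).
e^((0.175 − 0.06)t) = 9170/412 → e^(0.115·t) = 22.257.
0.115·t = ln(22.257) = 3.1027, so t = 3.1027/0.115 = 26.98.

27.0 years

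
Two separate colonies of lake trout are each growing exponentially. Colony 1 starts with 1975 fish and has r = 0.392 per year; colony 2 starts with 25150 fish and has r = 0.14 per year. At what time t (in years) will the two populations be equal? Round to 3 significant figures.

10.1 years

Set 1975·e^(0.392t) = 25150·e^(0.14t).
e^((0.392 − 0.14)t) = 25150/1975 → e^(0.252·t) = 12.734.
0.252·t = ln(12.734) = 2.5443, so t = 2.5443/0.252 = 10.096.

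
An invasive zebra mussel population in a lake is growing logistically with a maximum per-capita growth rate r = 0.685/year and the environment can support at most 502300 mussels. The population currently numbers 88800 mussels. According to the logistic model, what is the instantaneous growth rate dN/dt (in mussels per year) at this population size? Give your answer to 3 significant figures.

dN/dt = rN(1 − N/K) = 0.685 × 88800 × (1 − 88800/502300).
1 − 88800/502300 = 0.82321; dN/dt = 0.685 × 88800 × 0.82321 = 50074.

50100 mussels per year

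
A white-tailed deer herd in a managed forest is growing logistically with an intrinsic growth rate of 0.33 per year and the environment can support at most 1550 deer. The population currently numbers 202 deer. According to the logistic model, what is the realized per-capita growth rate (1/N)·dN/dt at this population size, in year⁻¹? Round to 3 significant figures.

0.287 per year

(1/N)·dN/dt = r(1 − N/K) = 0.33 × (1 − 202/1550).
= 0.33 × 0.86968 = 0.28699.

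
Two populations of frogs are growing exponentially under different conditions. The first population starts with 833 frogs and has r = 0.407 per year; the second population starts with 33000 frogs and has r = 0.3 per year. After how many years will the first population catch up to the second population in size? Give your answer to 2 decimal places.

34.39 years

Set 833·e^(0.407t) = 33000·e^(0.3t).
e^((0.407 − 0.3)t) = 33000/833 → e^(0.107·t) = 39.616.
0.107·t = ln(39.616) = 3.6792, so t = 3.6792/0.107 = 34.385.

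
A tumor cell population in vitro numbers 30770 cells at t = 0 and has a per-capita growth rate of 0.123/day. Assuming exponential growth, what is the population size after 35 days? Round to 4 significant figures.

2279000 cells

N(t) = N₀·e^(rt) = 30770 × e^(0.123×35) = 30770 × e^4.305.
e^4.305 ≈ 74.069, so N ≈ 30770 × 74.069 = 2.27911×10^6.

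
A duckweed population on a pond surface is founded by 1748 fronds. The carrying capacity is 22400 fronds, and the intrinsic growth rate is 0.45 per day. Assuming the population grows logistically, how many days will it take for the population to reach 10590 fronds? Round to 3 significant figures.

5.25 days

A = (K − N₀)/N₀ = (22400 − 1748)/1748 = 11.815.
Solve 22400/(1 + 11.815·e^(−0.45t)) = 10590: 1 + 11.815·e^(−0.45t) = 2.1152, so e^(−0.45t) = 0.0943916.
−0.45·t = ln(0.0943916) = -2.3603, so t = 2.3603/0.45 = 5.2451.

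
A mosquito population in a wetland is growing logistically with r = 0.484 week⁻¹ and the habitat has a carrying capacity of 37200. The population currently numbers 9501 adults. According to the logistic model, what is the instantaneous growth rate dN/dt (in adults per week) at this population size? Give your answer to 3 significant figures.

3420 adults per week

dN/dt = rN(1 − N/K) = 0.484 × 9501 × (1 − 9501/37200).
1 − 9501/37200 = 0.7446; dN/dt = 0.484 × 9501 × 0.7446 = 3424.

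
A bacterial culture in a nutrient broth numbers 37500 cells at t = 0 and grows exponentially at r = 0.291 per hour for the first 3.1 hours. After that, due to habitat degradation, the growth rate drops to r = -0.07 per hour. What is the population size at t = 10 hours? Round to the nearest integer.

57022 cells

Phase 1: N(3.1) = 37500·e^(0.291×3.1) = 37500·e^0.9021 = 92429.
Phase 2 runs for 10 − 3.1 = 6.9 hours at r = -0.07.
N(10) = 92429·e^(-0.07×6.9) = 92429·e^-0.483 = 57022.2.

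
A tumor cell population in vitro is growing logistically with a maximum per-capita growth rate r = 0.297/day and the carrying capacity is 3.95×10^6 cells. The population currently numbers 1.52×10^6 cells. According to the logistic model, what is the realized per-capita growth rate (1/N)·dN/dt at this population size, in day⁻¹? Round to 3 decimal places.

(1/N)·dN/dt = r(1 − N/K) = 0.297 × (1 − 1.52×10^6/3.95×10^6).
= 0.297 × 0.61519 = 0.18271.

0.183 per day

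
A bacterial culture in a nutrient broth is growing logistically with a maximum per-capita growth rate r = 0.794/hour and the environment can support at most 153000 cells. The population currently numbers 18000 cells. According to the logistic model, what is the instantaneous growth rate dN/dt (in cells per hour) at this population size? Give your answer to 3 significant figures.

12600 cells per hour

dN/dt = rN(1 − N/K) = 0.794 × 18000 × (1 − 18000/153000).
1 − 18000/153000 = 0.88235; dN/dt = 0.794 × 18000 × 0.88235 = 12611.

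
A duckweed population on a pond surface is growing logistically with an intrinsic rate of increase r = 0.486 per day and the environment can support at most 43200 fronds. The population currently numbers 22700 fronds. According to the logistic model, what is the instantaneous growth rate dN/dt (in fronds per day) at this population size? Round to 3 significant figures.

5240 fronds per day

dN/dt = rN(1 − N/K) = 0.486 × 22700 × (1 − 22700/43200).
1 − 22700/43200 = 0.47454; dN/dt = 0.486 × 22700 × 0.47454 = 5235.2.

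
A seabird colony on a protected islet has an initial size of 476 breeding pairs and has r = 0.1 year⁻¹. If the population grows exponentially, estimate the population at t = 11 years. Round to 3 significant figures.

1430 breeding pairs

N(t) = N₀·e^(rt) = 476 × e^(0.1×11) = 476 × e^1.1.
e^1.1 ≈ 3.0042, so N ≈ 476 × 3.0042 = 1429.98.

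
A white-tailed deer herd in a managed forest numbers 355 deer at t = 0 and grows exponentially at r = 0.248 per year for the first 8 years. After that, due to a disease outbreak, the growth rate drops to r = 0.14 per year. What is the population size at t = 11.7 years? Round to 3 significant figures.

Phase 1: N(8) = 355·e^(0.248×8) = 355·e^1.984 = 2581.48.
Phase 2 runs for 11.7 − 8 = 3.7 years at r = 0.14.
N(11.7) = 2581.48·e^(0.14×3.7) = 2581.48·e^0.518 = 4333.44.

4330 deer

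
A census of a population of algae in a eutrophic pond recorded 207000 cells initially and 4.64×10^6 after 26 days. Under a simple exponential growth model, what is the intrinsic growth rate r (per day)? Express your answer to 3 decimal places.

0.120 per day

From N(t) = N₀·e^(rt): e^(r·26) = 4.64×10^6/207000 = 22.415.
r·26 = ln(22.415) = 3.1098, so r = 3.1098/26 = 0.11961.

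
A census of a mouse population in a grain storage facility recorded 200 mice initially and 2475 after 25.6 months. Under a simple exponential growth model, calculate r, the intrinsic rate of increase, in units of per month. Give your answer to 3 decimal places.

From N(t) = N₀·e^(rt): e^(r·25.6) = 2475/200 = 12.375.
r·25.6 = ln(12.375) = 2.5157, so r = 2.5157/25.6 = 0.098269.

0.098 per month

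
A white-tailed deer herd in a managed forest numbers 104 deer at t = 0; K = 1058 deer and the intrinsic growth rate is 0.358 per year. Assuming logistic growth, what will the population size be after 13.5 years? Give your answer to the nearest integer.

A = (K − N₀)/N₀ = (1058 − 104)/104 = 9.1731.
N(t) = K/(1 + A·e^(−rt)) = 1058/(1 + 9.1731×e^(−0.358×13.5)).
e^(−4.833) = 0.0079626; denominator = 1 + 9.1731×0.0079626 = 1.073.
N = 1058/1.073 = 985.982.

986 deer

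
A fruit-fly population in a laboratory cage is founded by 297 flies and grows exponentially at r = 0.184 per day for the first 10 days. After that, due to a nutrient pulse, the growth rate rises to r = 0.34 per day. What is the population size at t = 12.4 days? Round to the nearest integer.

4229 flies

Phase 1: N(10) = 297·e^(0.184×10) = 297·e^1.84 = 1870.07.
Phase 2 runs for 12.4 − 10 = 2.4 days at r = 0.34.
N(12.4) = 1870.07·e^(0.34×2.4) = 1870.07·e^0.816 = 4229.05.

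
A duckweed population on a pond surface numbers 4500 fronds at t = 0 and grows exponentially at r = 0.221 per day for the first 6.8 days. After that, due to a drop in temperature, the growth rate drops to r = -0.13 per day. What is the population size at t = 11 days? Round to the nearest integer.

Phase 1: N(6.8) = 4500·e^(0.221×6.8) = 4500·e^1.503 = 20224.1.
Phase 2 runs for 11 − 6.8 = 4.2 days at r = -0.13.
N(11) = 20224.1·e^(-0.13×4.2) = 20224.1·e^-0.546 = 11715.1.

11715 fronds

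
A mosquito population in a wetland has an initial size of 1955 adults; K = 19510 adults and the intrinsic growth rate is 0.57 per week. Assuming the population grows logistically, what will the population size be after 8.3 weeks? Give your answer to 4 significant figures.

A = (K − N₀)/N₀ = (19510 − 1955)/1955 = 8.9795.
N(t) = K/(1 + A·e^(−rt)) = 19510/(1 + 8.9795×e^(−0.57×8.3)).
e^(−4.731) = 0.0088176; denominator = 1 + 8.9795×0.0088176 = 1.0792.
N = 19510/1.0792 = 18078.6.

18080 adults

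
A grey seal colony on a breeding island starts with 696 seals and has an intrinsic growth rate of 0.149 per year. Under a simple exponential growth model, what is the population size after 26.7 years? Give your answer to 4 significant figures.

37180 seals

N(t) = N₀·e^(rt) = 696 × e^(0.149×26.7) = 696 × e^3.978.
e^3.978 ≈ 53.426, so N ≈ 696 × 53.426 = 37184.6.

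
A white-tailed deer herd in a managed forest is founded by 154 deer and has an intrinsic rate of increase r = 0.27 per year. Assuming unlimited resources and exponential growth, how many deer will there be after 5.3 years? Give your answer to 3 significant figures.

644 deer

N(t) = N₀·e^(rt) = 154 × e^(0.27×5.3) = 154 × e^1.431.
e^1.431 ≈ 4.1829, so N ≈ 154 × 4.1829 = 644.164.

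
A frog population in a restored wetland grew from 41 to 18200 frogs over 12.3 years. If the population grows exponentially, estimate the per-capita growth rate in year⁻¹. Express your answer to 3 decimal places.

0.496 per year

From N(t) = N₀·e^(rt): e^(r·12.3) = 18200/41 = 443.9.
r·12.3 = ln(443.9) = 6.0956, so r = 6.0956/12.3 = 0.49558.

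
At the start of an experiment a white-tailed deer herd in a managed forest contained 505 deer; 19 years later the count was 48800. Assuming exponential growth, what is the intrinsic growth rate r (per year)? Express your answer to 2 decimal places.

From N(t) = N₀·e^(rt): e^(r·19) = 48800/505 = 96.634.
r·19 = ln(96.634) = 4.5709, so r = 4.5709/19 = 0.24058.

0.24 per year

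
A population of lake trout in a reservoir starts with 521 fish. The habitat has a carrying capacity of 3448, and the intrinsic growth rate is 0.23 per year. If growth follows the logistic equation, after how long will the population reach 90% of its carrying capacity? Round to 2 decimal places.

A = (K − N₀)/N₀ = (3448 − 521)/521 = 5.618.
Solve 3448/(1 + 5.618·e^(−0.23t)) = 3103.2: 1 + 5.618·e^(−0.23t) = 1.1111, so e^(−0.23t) = 0.0197776.
−0.23·t = ln(0.0197776) = -3.9232, so t = 3.9232/0.23 = 17.057.

17.06 years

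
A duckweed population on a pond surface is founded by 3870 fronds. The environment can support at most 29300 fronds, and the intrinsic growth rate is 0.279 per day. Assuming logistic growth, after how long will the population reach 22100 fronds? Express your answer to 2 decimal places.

A = (K − N₀)/N₀ = (29300 − 3870)/3870 = 6.5711.
Solve 29300/(1 + 6.5711·e^(−0.279t)) = 22100: 1 + 6.5711·e^(−0.279t) = 1.3258, so e^(−0.279t) = 0.0495798.
−0.279·t = ln(0.0495798) = -3.0042, so t = 3.0042/0.279 = 10.768.

10.77 days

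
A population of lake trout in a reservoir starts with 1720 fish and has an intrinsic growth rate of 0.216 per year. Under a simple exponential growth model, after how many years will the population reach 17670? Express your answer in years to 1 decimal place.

10.8 years

Set N₀·e^(rt) = 17670: e^(0.216·t) = 17670/1720 = 10.273.
0.216·t = ln(10.273) = 2.3295, so t = 2.3295/0.216 = 10.785.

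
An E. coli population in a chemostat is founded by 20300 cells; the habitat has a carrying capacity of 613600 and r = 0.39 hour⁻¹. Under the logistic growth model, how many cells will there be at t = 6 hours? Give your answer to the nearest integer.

A = (K − N₀)/N₀ = (613600 − 20300)/20300 = 29.227.
N(t) = K/(1 + A·e^(−rt)) = 613600/(1 + 29.227×e^(−0.39×6)).
e^(−2.34) = 0.096328; denominator = 1 + 29.227×0.096328 = 3.8153.
N = 613600/3.8153 = 160825.

160825 cells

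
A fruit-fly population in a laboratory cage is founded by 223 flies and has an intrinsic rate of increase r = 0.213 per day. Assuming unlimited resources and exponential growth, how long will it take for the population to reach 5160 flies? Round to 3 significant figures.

14.7 days

Set N₀·e^(rt) = 5160: e^(0.213·t) = 5160/223 = 23.139.
0.213·t = ln(23.139) = 3.1415, so t = 3.1415/0.213 = 14.749.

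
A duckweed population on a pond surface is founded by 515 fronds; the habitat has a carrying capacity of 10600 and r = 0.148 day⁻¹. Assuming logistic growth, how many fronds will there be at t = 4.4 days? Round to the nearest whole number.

946 fronds

A = (K − N₀)/N₀ = (10600 − 515)/515 = 19.583.
N(t) = K/(1 + A·e^(−rt)) = 10600/(1 + 19.583×e^(−0.148×4.4)).
e^(−0.6512) = 0.52142; denominator = 1 + 19.583×0.52142 = 11.211.
N = 10600/11.211 = 945.524.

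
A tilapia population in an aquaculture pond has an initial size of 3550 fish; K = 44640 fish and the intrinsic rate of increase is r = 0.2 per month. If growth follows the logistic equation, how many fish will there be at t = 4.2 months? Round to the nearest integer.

A = (K − N₀)/N₀ = (44640 − 3550)/3550 = 11.575.
N(t) = K/(1 + A·e^(−rt)) = 44640/(1 + 11.575×e^(−0.2×4.2)).
e^(−0.84) = 0.43171; denominator = 1 + 11.575×0.43171 = 5.9969.
N = 44640/5.9969 = 7443.85.

7444 fish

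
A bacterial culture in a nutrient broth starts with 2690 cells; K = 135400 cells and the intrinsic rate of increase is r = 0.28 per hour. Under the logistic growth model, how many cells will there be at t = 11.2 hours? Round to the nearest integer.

43068 cells

A = (K − N₀)/N₀ = (135400 − 2690)/2690 = 49.335.
N(t) = K/(1 + A·e^(−rt)) = 135400/(1 + 49.335×e^(−0.28×11.2)).
e^(−3.136) = 0.043456; denominator = 1 + 49.335×0.043456 = 3.1439.
N = 135400/3.1439 = 43067.6.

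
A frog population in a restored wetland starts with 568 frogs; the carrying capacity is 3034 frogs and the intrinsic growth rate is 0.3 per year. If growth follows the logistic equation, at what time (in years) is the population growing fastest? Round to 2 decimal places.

Logistic growth is fastest at N = K/2 = 1517.
A = (K − N₀)/N₀ = 4.3415. Set K/(1 + A·e^(−rt)) = K/2 → A·e^(−rt) = 1.
e^(−0.3t) = 1/4.3415 = 0.230333, so t = ln(4.3415)/0.3 = 1.4682/0.3 = 4.8941.

4.89 years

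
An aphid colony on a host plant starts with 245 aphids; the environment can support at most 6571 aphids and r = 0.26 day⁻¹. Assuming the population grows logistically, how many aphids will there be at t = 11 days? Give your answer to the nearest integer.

A = (K − N₀)/N₀ = (6571 − 245)/245 = 25.82.
N(t) = K/(1 + A·e^(−rt)) = 6571/(1 + 25.82×e^(−0.26×11)).
e^(−2.86) = 0.057269; denominator = 1 + 25.82×0.057269 = 2.4787.
N = 6571/2.4787 = 2650.98.

2651 aphids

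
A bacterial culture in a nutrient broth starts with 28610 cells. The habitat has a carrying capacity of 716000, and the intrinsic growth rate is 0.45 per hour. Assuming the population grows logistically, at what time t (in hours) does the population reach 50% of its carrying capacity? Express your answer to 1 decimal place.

A = (K − N₀)/N₀ = (716000 − 28610)/28610 = 24.026.
Solve 716000/(1 + 24.026·e^(−0.45t)) = 358000: 1 + 24.026·e^(−0.45t) = 2, so e^(−0.45t) = 0.0416212.
−0.45·t = ln(0.0416212) = -3.1791, so t = 3.1791/0.45 = 7.0648.

7.1 hours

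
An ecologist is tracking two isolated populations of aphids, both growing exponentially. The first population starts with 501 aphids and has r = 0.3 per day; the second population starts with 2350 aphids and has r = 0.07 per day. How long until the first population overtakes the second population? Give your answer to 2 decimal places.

6.72 days

Set 501·e^(0.3t) = 2350·e^(0.07t).
e^((0.3 − 0.07)t) = 2350/501 → e^(0.23·t) = 4.6906.
0.23·t = ln(4.6906) = 1.5456, so t = 1.5456/0.23 = 6.7198.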